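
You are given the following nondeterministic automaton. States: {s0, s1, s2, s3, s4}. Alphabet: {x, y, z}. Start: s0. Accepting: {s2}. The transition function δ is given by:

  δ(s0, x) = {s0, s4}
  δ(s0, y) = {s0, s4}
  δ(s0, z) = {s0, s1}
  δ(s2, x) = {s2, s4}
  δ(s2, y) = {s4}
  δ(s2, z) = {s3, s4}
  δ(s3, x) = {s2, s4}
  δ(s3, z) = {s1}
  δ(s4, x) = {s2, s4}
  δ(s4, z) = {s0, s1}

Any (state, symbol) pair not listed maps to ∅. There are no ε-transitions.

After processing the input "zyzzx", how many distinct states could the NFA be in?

2

Start in {s0}.
Read 'z': s0→{s0, s1}; now {s0, s1}.
Read 'y': s0→{s0, s4}, s1→∅; now {s0, s4}.
Read 'z': s0→{s0, s1}, s4→{s0, s1}; now {s0, s1}.
Read 'z': s0→{s0, s1}, s1→∅; now {s0, s1}.
Read 'x': s0→{s0, s4}, s1→∅; now {s0, s4}.
That set has 2 states.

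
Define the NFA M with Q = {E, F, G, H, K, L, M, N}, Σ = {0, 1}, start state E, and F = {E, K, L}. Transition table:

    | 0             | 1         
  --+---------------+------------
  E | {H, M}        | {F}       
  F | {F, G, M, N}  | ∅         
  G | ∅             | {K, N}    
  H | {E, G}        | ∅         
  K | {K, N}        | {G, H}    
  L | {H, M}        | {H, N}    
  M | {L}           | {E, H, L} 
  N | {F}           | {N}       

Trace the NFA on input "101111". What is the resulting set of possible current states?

{G, H, N}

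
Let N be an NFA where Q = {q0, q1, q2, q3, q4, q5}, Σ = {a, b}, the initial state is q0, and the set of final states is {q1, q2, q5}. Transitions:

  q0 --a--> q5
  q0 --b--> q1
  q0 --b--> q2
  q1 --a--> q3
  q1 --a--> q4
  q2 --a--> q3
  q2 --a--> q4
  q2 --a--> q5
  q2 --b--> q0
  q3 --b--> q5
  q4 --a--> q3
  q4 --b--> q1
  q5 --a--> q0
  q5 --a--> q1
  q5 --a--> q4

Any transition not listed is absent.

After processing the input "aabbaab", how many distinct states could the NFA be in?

Start in {q0}.
Read 'a': {q0} → {q5}.
Read 'a': {q5} → {q0, q1, q4}.
Read 'b': {q0, q1, q4} → {q1, q2}.
Read 'b': {q1, q2} → {q0}.
Read 'a': {q0} → {q5}.
Read 'a': {q5} → {q0, q1, q4}.
Read 'b': {q0, q1, q4} → {q1, q2}.
That set has 2 states.

2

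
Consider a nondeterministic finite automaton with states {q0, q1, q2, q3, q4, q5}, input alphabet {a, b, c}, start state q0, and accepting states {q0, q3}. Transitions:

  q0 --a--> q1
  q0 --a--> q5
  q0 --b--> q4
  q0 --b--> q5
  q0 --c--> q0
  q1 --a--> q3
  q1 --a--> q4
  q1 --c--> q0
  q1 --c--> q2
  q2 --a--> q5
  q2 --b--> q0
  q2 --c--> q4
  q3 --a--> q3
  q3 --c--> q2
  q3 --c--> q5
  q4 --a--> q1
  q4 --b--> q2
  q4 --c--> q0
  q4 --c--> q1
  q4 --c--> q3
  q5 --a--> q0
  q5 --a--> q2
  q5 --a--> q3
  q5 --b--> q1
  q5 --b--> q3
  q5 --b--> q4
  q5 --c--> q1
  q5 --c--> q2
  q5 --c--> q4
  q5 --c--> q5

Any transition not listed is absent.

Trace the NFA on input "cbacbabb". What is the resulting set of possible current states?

Start in {q0}.
Read 'c': q0→{q0}; now {q0}.
Read 'b': q0→{q4, q5}; now {q4, q5}.
Read 'a': q4→{q1}, q5→{q0, q2, q3}; now {q0, q1, q2, q3}.
Read 'c': q0→{q0}, q1→{q0, q2}, q2→{q4}, q3→{q2, q5}; now {q0, q2, q4, q5}.
Read 'b': q0→{q4, q5}, q2→{q0}, q4→{q2}, q5→{q1, q3, q4}; now {q0, q1, q2, q3, q4, q5}.
Read 'a': q0→{q1, q5}, q1→{q3, q4}, q2→{q5}, q3→{q3}, q4→{q1}, q5→{q0, q2, q3}; now {q0, q1, q2, q3, q4, q5}.
Read 'b': q0→{q4, q5}, q1→∅, q2→{q0}, q3→∅, q4→{q2}, q5→{q1, q3, q4}; now {q0, q1, q2, q3, q4, q5}.
Read 'b': q0→{q4, q5}, q1→∅, q2→{q0}, q3→∅, q4→{q2}, q5→{q1, q3, q4}; now {q0, q1, q2, q3, q4, q5}.

{q0, q1, q2, q3, q4, q5}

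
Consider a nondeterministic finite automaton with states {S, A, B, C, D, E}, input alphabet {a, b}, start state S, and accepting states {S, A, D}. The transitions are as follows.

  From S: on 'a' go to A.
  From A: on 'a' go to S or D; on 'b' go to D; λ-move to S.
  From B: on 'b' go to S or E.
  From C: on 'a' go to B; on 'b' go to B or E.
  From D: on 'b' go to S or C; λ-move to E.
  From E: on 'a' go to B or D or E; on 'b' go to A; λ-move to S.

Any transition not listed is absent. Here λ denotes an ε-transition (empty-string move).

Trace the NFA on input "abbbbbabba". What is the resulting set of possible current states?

{S, A, B, D, E}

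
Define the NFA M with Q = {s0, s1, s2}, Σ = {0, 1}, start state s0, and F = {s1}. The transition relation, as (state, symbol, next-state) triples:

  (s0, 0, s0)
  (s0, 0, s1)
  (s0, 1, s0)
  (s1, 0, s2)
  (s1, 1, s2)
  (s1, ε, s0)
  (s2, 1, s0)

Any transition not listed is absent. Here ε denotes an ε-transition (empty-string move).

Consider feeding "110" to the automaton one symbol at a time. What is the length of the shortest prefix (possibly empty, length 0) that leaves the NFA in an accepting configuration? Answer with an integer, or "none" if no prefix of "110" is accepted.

3

Start in {s0}.
Read '1': s0→{s0}; now {s0}.
Read '1': s0→{s0}; now {s0}.
Read '0': s0→{s0, s1}; now {s0, s1}.
None of the earlier sets intersect F, but {s0, s1} does.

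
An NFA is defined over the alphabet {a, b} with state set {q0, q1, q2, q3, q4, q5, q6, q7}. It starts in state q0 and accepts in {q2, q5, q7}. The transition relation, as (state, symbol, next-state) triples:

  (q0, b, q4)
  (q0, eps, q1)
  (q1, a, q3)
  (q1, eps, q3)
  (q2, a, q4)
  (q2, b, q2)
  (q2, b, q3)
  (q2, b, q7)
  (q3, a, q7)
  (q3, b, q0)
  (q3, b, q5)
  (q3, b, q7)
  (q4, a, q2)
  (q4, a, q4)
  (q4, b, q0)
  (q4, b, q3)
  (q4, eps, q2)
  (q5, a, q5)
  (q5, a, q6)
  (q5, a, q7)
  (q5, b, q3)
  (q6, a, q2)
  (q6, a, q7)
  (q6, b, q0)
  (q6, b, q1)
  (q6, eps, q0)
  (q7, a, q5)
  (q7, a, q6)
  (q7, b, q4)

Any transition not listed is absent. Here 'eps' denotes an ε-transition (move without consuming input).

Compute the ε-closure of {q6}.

{q0, q1, q3, q6}

Begin with {q6}.
ε-move q6 → q0; add q0.
ε-move q0 → q1; add q1.
ε-move q1 → q3; add q3.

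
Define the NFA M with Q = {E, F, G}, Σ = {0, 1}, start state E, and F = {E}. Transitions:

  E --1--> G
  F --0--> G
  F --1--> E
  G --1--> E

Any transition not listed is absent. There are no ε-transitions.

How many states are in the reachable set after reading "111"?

1

Start in {E}.
Read '1': {E} → {G}.
Read '1': {G} → {E}.
Read '1': {E} → {G}.
That set has 1 state.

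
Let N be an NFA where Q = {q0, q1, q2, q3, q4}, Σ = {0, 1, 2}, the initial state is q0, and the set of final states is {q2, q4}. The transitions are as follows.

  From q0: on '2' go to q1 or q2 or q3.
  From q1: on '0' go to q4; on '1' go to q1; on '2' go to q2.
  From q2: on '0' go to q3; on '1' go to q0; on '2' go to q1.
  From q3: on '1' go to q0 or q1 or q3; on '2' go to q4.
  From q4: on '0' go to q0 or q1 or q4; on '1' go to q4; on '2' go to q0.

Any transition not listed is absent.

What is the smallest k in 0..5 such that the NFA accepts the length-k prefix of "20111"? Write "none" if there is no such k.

Start in {q0}.
Read '2': q0→{q1, q2, q3}; now {q1, q2, q3}.
None of the earlier sets intersect F, but {q1, q2, q3} does.

1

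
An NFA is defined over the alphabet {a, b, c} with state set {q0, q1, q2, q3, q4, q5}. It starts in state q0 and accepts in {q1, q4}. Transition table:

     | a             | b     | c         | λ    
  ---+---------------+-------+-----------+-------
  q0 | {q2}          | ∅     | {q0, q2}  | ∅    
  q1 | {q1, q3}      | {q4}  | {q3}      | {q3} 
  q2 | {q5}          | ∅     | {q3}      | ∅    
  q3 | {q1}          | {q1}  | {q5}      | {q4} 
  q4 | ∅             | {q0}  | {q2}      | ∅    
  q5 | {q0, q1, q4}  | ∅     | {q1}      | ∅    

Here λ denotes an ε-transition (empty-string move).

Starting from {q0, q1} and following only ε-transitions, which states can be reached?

Begin with {q0, q1}.
ε-move q1 → q3; add q3.
ε-move q3 → q4; add q4.

{q0, q1, q3, q4}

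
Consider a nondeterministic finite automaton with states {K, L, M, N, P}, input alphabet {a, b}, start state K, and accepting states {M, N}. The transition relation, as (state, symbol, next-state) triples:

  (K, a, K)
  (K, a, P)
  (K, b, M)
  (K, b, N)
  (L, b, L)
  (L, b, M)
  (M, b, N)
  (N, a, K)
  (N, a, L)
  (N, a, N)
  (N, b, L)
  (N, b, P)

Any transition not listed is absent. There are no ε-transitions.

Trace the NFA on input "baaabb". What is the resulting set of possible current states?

{L, M, N, P}

Start in {K}.
Read 'b': K→{M, N}; now {M, N}.
Read 'a': M→∅, N→{K, L, N}; now {K, L, N}.
Read 'a': K→{K, P}, L→∅, N→{K, L, N}; now {K, L, N, P}.
Read 'a': K→{K, P}, L→∅, N→{K, L, N}, P→∅; now {K, L, N, P}.
Read 'b': K→{M, N}, L→{L, M}, N→{L, P}, P→∅; now {L, M, N, P}.
Read 'b': L→{L, M}, M→{N}, N→{L, P}, P→∅; now {L, M, N, P}.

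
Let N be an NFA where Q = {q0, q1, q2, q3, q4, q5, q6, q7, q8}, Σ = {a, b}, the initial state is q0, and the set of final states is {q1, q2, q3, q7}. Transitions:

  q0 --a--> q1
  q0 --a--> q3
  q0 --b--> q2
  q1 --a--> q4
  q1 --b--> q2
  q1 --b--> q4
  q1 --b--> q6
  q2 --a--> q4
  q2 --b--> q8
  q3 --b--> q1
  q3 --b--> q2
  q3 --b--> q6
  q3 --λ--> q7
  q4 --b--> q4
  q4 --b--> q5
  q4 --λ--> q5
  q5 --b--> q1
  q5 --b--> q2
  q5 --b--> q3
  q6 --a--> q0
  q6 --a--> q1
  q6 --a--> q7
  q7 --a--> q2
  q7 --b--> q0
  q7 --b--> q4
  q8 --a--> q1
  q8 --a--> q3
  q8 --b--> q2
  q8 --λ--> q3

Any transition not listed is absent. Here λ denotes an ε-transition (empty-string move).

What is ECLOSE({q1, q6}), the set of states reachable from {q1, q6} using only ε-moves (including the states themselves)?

{q1, q6}

Begin with {q1, q6}.
No ε-moves leave this set, so the closure equals the set itself.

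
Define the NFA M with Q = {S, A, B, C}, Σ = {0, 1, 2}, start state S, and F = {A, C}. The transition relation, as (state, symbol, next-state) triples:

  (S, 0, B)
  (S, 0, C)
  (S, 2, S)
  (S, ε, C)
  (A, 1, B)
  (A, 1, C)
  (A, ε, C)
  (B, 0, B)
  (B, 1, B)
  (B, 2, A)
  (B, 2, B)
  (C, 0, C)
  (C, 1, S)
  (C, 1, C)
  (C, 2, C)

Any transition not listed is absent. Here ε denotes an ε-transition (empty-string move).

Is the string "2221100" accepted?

Start: ε-closure({S}) = {S, C}.
Read '2': {S, C} → {S, C}.
Read '2': {S, C} → {S, C}.
Read '2': {S, C} → {S, C}.
Read '1': {S, C} → {S, C}.
Read '1': {S, C} → {S, C}.
Read '0': {S, C} → {B, C}.
Read '0': {B, C} → {B, C}.
The final set {B, C} contains the accepting state C.

Yes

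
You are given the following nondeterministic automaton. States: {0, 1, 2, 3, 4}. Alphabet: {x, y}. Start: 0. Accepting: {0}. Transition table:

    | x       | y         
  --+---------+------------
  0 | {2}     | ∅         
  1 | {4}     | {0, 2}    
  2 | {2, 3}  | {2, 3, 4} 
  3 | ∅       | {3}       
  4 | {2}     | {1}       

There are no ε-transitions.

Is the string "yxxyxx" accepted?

No

Start in {0}.
Read 'y': 0→∅; now ∅.
The set is empty and remains empty for the remaining 5 symbols.
The final set ∅ contains no accepting state.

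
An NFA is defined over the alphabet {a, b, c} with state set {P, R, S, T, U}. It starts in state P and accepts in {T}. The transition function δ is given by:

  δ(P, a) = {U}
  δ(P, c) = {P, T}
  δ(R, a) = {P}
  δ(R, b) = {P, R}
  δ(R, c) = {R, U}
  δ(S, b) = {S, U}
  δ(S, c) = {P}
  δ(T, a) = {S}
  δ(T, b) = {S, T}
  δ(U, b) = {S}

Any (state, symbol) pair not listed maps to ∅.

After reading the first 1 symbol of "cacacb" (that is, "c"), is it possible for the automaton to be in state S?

No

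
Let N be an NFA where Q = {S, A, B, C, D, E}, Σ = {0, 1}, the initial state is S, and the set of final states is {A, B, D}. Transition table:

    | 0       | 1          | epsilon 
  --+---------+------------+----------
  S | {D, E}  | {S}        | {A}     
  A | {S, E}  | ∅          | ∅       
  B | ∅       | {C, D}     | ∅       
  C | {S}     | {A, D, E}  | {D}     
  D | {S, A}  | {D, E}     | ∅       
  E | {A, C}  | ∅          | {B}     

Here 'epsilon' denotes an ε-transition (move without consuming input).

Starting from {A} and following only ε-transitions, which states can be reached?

{A}

Begin with {A}.
No ε-moves leave this set, so the closure equals the set itself.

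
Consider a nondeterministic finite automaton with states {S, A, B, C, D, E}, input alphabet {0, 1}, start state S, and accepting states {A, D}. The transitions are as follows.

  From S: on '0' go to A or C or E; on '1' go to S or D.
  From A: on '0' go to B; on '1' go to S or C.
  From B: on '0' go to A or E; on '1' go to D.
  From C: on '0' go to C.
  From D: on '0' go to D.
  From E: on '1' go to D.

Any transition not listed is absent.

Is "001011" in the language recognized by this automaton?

Start in {S}.
Read '0': {S} → {A, C, E}.
Read '0': {A, C, E} → {B, C}.
Read '1': {B, C} → {D}.
Read '0': {D} → {D}.
Read '1': {D} → ∅.
The set is empty and remains empty for the remaining 1 symbol.
The final set ∅ contains no accepting state.

No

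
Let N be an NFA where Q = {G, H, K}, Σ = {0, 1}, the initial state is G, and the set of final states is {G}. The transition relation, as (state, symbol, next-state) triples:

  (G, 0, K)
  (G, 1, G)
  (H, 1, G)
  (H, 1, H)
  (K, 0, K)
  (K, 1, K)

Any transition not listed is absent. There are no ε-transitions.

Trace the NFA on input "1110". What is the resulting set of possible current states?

{K}

Start in {G}.
Read '1': G→{G}; now {G}.
Read '1': G→{G}; now {G}.
Read '1': G→{G}; now {G}.
Read '0': G→{K}; now {K}.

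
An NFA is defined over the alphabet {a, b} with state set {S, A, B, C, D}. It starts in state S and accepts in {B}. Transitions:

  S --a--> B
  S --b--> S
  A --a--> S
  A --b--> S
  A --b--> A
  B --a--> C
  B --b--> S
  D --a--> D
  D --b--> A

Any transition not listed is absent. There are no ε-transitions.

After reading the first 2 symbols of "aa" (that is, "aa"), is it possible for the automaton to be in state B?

No

Start in {S}.
Read 'a': {S} → {B}.
Read 'a': {B} → {C}.
State B is not in {C}.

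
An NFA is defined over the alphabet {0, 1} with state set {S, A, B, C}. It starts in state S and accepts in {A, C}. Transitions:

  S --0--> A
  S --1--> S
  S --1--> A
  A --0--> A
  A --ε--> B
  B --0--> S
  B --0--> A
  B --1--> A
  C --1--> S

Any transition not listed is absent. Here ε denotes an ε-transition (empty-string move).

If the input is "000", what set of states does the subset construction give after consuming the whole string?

Start in {S}.
Read '0': S→{A}; union {A}; ε-closure = {A, B}.
Read '0': A→{A}, B→{S, A}; union {S, A}; ε-closure = {S, A, B}.
Read '0': S→{A}, A→{A}, B→{S, A}; union {S, A}; ε-closure = {S, A, B}.

{S, A, B}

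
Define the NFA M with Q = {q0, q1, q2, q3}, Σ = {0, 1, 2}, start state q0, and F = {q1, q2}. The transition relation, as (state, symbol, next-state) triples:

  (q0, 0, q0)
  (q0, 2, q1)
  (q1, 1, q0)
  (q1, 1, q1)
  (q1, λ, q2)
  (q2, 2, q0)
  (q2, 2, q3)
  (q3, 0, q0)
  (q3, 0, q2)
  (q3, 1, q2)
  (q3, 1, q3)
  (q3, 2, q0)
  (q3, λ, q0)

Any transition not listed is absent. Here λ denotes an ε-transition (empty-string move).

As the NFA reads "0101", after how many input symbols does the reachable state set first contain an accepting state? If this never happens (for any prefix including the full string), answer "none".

Start in {q0}.
Read '0': q0→{q0}; now {q0}.
Read '1': q0→∅; now ∅.
The set is empty and remains empty for the remaining 2 symbols.
No reachable set along the way intersects F.

none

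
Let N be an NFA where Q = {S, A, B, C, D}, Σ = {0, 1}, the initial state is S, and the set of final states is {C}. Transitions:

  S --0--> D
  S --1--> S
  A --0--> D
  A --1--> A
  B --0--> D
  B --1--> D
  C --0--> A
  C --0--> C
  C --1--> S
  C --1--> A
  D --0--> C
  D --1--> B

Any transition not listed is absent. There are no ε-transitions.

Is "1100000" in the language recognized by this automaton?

Start in {S}.
Read '1': S→{S}; now {S}.
Read '1': S→{S}; now {S}.
Read '0': S→{D}; now {D}.
Read '0': D→{C}; now {C}.
Read '0': C→{A, C}; now {A, C}.
Read '0': A→{D}, C→{A, C}; now {A, C, D}.
Read '0': A→{D}, C→{A, C}, D→{C}; now {A, C, D}.
The final set {A, C, D} contains the accepting state C.

Yes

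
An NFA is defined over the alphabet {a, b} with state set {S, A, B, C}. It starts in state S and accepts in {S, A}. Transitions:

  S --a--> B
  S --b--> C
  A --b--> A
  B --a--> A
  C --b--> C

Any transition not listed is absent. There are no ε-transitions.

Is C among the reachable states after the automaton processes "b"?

Start in {S}.
Read 'b': S→{C}; now {C}.
State C is in {C}.

Yes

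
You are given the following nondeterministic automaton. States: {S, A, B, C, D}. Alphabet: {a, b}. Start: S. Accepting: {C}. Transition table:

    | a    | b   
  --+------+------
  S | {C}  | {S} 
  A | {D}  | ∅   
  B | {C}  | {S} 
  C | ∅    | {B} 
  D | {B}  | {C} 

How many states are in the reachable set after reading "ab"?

1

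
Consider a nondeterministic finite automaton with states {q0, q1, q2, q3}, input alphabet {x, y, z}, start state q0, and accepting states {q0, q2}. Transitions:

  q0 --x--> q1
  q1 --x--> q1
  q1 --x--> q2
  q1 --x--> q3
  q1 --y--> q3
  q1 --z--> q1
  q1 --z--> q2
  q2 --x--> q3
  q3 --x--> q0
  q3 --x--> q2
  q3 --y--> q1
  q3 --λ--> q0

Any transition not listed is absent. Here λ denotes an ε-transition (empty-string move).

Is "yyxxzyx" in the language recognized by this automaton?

No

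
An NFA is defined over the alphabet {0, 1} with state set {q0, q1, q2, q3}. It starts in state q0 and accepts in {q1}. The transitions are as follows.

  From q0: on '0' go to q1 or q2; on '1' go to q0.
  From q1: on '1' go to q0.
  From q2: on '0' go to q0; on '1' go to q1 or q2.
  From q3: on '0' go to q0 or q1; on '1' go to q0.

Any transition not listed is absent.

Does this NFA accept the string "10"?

Start in {q0}.
Read '1': q0→{q0}; now {q0}.
Read '0': q0→{q1, q2}; now {q1, q2}.
The final set {q1, q2} contains the accepting state q1.

Yes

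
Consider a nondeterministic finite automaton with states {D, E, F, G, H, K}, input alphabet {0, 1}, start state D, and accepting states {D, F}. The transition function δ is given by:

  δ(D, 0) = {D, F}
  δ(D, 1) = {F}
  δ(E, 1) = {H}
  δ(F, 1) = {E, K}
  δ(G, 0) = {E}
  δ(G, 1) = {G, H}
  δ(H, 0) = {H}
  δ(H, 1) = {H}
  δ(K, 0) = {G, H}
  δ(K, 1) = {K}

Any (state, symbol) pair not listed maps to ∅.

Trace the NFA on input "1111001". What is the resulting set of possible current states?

Start in {D}.
Read '1': D→{F}; now {F}.
Read '1': F→{E, K}; now {E, K}.
Read '1': E→{H}, K→{K}; now {H, K}.
Read '1': H→{H}, K→{K}; now {H, K}.
Read '0': H→{H}, K→{G, H}; now {G, H}.
Read '0': G→{E}, H→{H}; now {E, H}.
Read '1': E→{H}, H→{H}; now {H}.

{H}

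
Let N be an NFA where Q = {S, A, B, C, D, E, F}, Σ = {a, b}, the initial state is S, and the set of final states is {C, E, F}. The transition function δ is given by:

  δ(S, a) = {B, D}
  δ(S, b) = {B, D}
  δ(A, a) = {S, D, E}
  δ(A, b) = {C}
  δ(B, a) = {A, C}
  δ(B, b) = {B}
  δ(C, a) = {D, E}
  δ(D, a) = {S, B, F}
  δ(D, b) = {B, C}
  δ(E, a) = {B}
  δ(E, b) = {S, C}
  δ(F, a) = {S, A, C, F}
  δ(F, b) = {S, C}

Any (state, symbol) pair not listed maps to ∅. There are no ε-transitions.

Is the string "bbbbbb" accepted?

No

Start in {S}.
Read 'b': S→{B, D}; now {B, D}.
Read 'b': B→{B}, D→{B, C}; now {B, C}.
Read 'b': B→{B}, C→∅; now {B}.
Read 'b': B→{B}; now {B}.
Read 'b': B→{B}; now {B}.
Read 'b': B→{B}; now {B}.
The final set {B} contains no accepting state.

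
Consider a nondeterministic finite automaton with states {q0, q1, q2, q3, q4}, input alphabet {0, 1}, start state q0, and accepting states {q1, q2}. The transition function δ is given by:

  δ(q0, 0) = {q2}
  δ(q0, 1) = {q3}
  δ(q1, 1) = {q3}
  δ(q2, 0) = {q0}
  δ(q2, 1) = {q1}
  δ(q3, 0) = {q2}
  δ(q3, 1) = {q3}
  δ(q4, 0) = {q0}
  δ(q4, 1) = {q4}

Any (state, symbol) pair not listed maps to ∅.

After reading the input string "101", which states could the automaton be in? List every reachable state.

Start in {q0}.
Read '1': q0→{q3}; now {q3}.
Read '0': q3→{q2}; now {q2}.
Read '1': q2→{q1}; now {q1}.

{q1}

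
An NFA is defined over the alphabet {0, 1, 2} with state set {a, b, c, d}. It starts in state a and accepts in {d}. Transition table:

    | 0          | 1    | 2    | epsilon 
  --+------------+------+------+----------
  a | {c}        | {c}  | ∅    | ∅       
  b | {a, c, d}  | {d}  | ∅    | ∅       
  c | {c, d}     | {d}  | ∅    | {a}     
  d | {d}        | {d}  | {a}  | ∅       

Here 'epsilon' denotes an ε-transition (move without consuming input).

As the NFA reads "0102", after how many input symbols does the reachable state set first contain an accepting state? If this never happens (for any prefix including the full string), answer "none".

Start in {a}.
Read '0': {a} → {a, c}.
Read '1': {a, c} → {a, c, d}.
None of the earlier sets intersect F, but {a, c, d} does.

2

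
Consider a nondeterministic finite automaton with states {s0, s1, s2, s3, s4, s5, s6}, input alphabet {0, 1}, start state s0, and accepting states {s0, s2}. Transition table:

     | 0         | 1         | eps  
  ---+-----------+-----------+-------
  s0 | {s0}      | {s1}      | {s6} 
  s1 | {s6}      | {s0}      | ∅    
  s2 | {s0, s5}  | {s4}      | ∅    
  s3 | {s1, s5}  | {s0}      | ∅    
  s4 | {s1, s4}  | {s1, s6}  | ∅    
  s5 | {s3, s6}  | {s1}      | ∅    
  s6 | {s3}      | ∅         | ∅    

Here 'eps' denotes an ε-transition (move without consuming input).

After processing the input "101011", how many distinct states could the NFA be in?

0

Start: ε-closure({s0}) = {s0, s6}.
Read '1': s0→{s1}, s6→∅; now {s1}.
Read '0': s1→{s6}; now {s6}.
Read '1': s6→∅; now ∅.
The set is empty and remains empty for the remaining 3 symbols.
That set has 0 states.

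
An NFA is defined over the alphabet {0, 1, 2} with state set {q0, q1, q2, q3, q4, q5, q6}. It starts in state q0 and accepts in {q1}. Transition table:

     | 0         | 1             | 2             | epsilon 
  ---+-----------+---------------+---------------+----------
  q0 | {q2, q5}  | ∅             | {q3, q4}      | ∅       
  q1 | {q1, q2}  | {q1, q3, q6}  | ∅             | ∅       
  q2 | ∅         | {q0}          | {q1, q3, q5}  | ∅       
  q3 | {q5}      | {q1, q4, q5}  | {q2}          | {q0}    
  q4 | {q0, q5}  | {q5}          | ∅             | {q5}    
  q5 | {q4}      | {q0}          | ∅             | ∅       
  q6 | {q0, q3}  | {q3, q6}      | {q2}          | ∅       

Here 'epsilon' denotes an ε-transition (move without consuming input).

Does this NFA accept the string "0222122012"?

Start in {q0}.
Read '0': {q0} → {q2, q5}.
Read '2': {q2, q5} → {q0, q1, q3, q5}.
Read '2': {q0, q1, q3, q5} → {q0, q2, q3, q4, q5}.
Read '2': {q0, q2, q3, q4, q5} → {q0, q1, q2, q3, q4, q5}.
Read '1': {q0, q1, q2, q3, q4, q5} → {q0, q1, q3, q4, q5, q6}.
Read '2': {q0, q1, q3, q4, q5, q6} → {q0, q2, q3, q4, q5}.
Read '2': {q0, q2, q3, q4, q5} → {q0, q1, q2, q3, q4, q5}.
Read '0': {q0, q1, q2, q3, q4, q5} → {q0, q1, q2, q4, q5}.
Read '1': {q0, q1, q2, q4, q5} → {q0, q1, q3, q5, q6}.
Read '2': {q0, q1, q3, q5, q6} → {q0, q2, q3, q4, q5}.
The final set {q0, q2, q3, q4, q5} contains no accepting state.

No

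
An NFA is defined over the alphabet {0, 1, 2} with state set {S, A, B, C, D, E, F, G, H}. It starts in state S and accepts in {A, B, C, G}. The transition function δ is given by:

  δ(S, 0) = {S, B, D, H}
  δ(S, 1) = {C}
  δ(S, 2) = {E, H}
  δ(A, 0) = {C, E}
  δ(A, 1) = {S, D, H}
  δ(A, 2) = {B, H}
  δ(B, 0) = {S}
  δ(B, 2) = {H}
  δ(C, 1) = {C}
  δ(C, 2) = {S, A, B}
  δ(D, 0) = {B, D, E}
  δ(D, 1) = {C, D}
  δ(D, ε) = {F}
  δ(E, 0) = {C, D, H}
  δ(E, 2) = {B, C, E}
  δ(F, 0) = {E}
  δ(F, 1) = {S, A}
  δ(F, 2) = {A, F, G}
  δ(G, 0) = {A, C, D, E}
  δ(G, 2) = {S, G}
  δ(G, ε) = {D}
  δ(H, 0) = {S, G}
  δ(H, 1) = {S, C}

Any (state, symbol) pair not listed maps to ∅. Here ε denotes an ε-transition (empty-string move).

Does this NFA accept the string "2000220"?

Yes

Start in {S}.
Read '2': S→{E, H}; now {E, H}.
Read '0': E→{C, D, H}, H→{S, G}; union {S, C, D, G, H}; ε-closure = {S, C, D, F, G, H}.
Read '0': S→{S, B, D, H}, C→∅, D→{B, D, E}, F→{E}, G→{A, C, D, E}, H→{S, G}; union {S, A, B, C, D, E, G, H}; ε-closure = {S, A, B, C, D, E, F, G, H}.
Read '0': S→{S, B, D, H}, A→{C, E}, B→{S}, C→∅, D→{B, D, E}, E→{C, D, H}, F→{E}, G→{A, C, D, E}, H→{S, G}; union {S, A, B, C, D, E, G, H}; ε-closure = {S, A, B, C, D, E, F, G, H}.
Read '2': S→{E, H}, A→{B, H}, B→{H}, C→{S, A, B}, D→∅, E→{B, C, E}, F→{A, F, G}, G→{S, G}, H→∅; union {S, A, B, C, E, F, G, H}; ε-closure = {S, A, B, C, D, E, F, G, H}.
Read '2': S→{E, H}, A→{B, H}, B→{H}, C→{S, A, B}, D→∅, E→{B, C, E}, F→{A, F, G}, G→{S, G}, H→∅; union {S, A, B, C, E, F, G, H}; ε-closure = {S, A, B, C, D, E, F, G, H}.
Read '0': S→{S, B, D, H}, A→{C, E}, B→{S}, C→∅, D→{B, D, E}, E→{C, D, H}, F→{E}, G→{A, C, D, E}, H→{S, G}; union {S, A, B, C, D, E, G, H}; ε-closure = {S, A, B, C, D, E, F, G, H}.
The final set {S, A, B, C, D, E, F, G, H} contains the accepting states A, B, C, G.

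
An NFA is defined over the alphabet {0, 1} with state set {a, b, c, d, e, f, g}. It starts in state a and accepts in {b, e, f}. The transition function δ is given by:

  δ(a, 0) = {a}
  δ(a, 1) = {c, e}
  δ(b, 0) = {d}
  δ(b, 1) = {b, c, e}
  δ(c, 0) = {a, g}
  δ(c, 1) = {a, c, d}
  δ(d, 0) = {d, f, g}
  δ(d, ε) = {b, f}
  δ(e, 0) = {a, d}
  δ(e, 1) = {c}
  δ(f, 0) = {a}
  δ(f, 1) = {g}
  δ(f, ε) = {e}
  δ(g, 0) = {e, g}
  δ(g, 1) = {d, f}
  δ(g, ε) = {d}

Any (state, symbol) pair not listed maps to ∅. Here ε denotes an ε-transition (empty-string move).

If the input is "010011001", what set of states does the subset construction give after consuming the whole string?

{b, c, d, e, f, g}

Start in {a}.
Read '0': a→{a}; now {a}.
Read '1': a→{c, e}; now {c, e}.
Read '0': c→{a, g}, e→{a, d}; union {a, d, g}; ε-closure = {a, b, d, e, f, g}.
Read '0': a→{a}, b→{d}, d→{d, f, g}, e→{a, d}, f→{a}, g→{e, g}; union {a, d, e, f, g}; ε-closure = {a, b, d, e, f, g}.
Read '1': a→{c, e}, b→{b, c, e}, d→∅, e→{c}, f→{g}, g→{d, f}; now {b, c, d, e, f, g}.
Read '1': b→{b, c, e}, c→{a, c, d}, d→∅, e→{c}, f→{g}, g→{d, f}; now {a, b, c, d, e, f, g}.
Read '0': a→{a}, b→{d}, c→{a, g}, d→{d, f, g}, e→{a, d}, f→{a}, g→{e, g}; union {a, d, e, f, g}; ε-closure = {a, b, d, e, f, g}.
Read '0': a→{a}, b→{d}, d→{d, f, g}, e→{a, d}, f→{a}, g→{e, g}; union {a, d, e, f, g}; ε-closure = {a, b, d, e, f, g}.
Read '1': a→{c, e}, b→{b, c, e}, d→∅, e→{c}, f→{g}, g→{d, f}; now {b, c, d, e, f, g}.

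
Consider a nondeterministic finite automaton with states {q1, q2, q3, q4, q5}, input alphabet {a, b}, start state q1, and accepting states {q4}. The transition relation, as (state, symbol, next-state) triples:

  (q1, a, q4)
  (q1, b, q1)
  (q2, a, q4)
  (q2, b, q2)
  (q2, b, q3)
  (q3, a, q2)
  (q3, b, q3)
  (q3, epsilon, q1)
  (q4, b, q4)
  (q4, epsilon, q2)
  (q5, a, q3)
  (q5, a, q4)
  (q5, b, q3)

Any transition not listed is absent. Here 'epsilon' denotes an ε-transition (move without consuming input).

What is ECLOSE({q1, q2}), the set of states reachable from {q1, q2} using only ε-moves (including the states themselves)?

{q1, q2}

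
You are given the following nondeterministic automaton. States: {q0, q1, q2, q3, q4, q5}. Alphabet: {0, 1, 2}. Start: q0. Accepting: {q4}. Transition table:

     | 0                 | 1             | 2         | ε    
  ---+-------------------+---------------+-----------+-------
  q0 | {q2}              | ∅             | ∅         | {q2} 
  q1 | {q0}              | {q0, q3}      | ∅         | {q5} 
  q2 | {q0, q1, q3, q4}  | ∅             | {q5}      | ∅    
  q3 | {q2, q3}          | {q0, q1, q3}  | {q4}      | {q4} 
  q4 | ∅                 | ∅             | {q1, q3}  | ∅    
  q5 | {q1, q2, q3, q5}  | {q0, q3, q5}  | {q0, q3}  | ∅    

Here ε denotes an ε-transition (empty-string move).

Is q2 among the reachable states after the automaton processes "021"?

Yes

Start: ε-closure({q0}) = {q0, q2}.
Read '0': q0→{q2}, q2→{q0, q1, q3, q4}; union {q0, q1, q2, q3, q4}; ε-closure = {q0, q1, q2, q3, q4, q5}.
Read '2': q0→∅, q1→∅, q2→{q5}, q3→{q4}, q4→{q1, q3}, q5→{q0, q3}; union {q0, q1, q3, q4, q5}; ε-closure = {q0, q1, q2, q3, q4, q5}.
Read '1': q0→∅, q1→{q0, q3}, q2→∅, q3→{q0, q1, q3}, q4→∅, q5→{q0, q3, q5}; union {q0, q1, q3, q5}; ε-closure = {q0, q1, q2, q3, q4, q5}.
State q2 is in {q0, q1, q2, q3, q4, q5}.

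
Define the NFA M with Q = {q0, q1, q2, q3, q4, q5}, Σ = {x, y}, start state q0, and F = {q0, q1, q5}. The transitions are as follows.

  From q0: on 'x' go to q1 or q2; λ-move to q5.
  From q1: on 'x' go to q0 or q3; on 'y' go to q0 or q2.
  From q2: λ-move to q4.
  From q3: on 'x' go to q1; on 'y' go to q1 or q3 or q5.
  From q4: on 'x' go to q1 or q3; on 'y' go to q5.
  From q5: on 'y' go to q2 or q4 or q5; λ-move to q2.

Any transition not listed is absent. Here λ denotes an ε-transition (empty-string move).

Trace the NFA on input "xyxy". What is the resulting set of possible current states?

{q0, q1, q2, q3, q4, q5}

Start: ε-closure({q0}) = {q0, q2, q4, q5}.
Read 'x': {q0, q2, q4, q5} → {q1, q2, q3, q4}.
Read 'y': {q1, q2, q3, q4} → {q0, q1, q2, q3, q4, q5}.
Read 'x': {q0, q1, q2, q3, q4, q5} → {q0, q1, q2, q3, q4, q5}.
Read 'y': {q0, q1, q2, q3, q4, q5} → {q0, q1, q2, q3, q4, q5}.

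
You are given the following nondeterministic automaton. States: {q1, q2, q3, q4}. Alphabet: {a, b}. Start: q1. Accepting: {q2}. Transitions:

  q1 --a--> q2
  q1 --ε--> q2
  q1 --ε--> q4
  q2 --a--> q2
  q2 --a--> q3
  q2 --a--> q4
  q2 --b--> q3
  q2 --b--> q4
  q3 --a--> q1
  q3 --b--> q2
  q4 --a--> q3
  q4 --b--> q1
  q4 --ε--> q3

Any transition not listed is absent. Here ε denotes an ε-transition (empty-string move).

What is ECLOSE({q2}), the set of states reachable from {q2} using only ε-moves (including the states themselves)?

{q2}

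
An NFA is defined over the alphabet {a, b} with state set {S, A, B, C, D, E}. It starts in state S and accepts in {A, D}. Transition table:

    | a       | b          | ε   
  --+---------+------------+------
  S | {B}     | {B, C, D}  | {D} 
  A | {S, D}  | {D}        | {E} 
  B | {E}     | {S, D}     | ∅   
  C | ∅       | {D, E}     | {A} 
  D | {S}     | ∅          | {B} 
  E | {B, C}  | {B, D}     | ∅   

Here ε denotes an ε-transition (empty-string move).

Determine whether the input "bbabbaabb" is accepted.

Yes

Start: ε-closure({S}) = {S, B, D}.
Read 'b': S→{B, C, D}, B→{S, D}, D→∅; union {S, B, C, D}; ε-closure = {S, A, B, C, D, E}.
Read 'b': S→{B, C, D}, A→{D}, B→{S, D}, C→{D, E}, D→∅, E→{B, D}; union {S, B, C, D, E}; ε-closure = {S, A, B, C, D, E}.
Read 'a': S→{B}, A→{S, D}, B→{E}, C→∅, D→{S}, E→{B, C}; union {S, B, C, D, E}; ε-closure = {S, A, B, C, D, E}.
Read 'b': S→{B, C, D}, A→{D}, B→{S, D}, C→{D, E}, D→∅, E→{B, D}; union {S, B, C, D, E}; ε-closure = {S, A, B, C, D, E}.
Read 'b': S→{B, C, D}, A→{D}, B→{S, D}, C→{D, E}, D→∅, E→{B, D}; union {S, B, C, D, E}; ε-closure = {S, A, B, C, D, E}.
Read 'a': S→{B}, A→{S, D}, B→{E}, C→∅, D→{S}, E→{B, C}; union {S, B, C, D, E}; ε-closure = {S, A, B, C, D, E}.
Read 'a': S→{B}, A→{S, D}, B→{E}, C→∅, D→{S}, E→{B, C}; union {S, B, C, D, E}; ε-closure = {S, A, B, C, D, E}.
Read 'b': S→{B, C, D}, A→{D}, B→{S, D}, C→{D, E}, D→∅, E→{B, D}; union {S, B, C, D, E}; ε-closure = {S, A, B, C, D, E}.
Read 'b': S→{B, C, D}, A→{D}, B→{S, D}, C→{D, E}, D→∅, E→{B, D}; union {S, B, C, D, E}; ε-closure = {S, A, B, C, D, E}.
The final set {S, A, B, C, D, E} contains the accepting states A, D.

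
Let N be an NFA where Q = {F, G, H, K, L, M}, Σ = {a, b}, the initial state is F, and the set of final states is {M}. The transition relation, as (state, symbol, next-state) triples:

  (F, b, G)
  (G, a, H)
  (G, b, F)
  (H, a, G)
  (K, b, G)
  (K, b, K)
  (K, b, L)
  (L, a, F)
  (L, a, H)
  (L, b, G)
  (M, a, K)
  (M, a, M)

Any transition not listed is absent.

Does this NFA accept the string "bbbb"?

Start in {F}.
Read 'b': F→{G}; now {G}.
Read 'b': G→{F}; now {F}.
Read 'b': F→{G}; now {G}.
Read 'b': G→{F}; now {F}.
The final set {F} contains no accepting state.

No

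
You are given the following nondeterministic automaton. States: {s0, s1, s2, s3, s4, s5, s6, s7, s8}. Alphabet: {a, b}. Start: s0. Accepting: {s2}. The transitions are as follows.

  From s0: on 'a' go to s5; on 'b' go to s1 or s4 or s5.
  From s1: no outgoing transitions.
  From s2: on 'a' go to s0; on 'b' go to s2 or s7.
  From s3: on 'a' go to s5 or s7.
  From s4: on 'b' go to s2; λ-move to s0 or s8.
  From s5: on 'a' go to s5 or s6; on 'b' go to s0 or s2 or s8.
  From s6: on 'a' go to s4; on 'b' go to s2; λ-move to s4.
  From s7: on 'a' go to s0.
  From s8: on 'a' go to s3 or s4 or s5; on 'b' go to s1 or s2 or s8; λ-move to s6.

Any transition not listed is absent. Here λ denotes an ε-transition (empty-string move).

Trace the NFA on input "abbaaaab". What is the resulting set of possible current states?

Start in {s0}.
Read 'a': {s0} → {s5}.
Read 'b': {s5} → {s0, s2, s4, s6, s8}.
Read 'b': {s0, s2, s4, s6, s8} → {s0, s1, s2, s4, s5, s6, s7, s8}.
Read 'a': {s0, s1, s2, s4, s5, s6, s7, s8} → {s0, s3, s4, s5, s6, s8}.
Read 'a': {s0, s3, s4, s5, s6, s8} → {s0, s3, s4, s5, s6, s7, s8}.
Read 'a': {s0, s3, s4, s5, s6, s7, s8} → {s0, s3, s4, s5, s6, s7, s8}.
Read 'a': {s0, s3, s4, s5, s6, s7, s8} → {s0, s3, s4, s5, s6, s7, s8}.
Read 'b': {s0, s3, s4, s5, s6, s7, s8} → {s0, s1, s2, s4, s5, s6, s8}.

{s0, s1, s2, s4, s5, s6, s8}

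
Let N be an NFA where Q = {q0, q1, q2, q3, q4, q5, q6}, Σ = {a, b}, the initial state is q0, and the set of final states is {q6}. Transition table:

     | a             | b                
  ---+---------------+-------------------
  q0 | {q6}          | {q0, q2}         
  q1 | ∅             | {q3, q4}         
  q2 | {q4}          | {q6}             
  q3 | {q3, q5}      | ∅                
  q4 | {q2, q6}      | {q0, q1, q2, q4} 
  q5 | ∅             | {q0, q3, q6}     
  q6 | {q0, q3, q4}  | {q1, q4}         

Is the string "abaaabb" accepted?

Start in {q0}.
Read 'a': q0→{q6}; now {q6}.
Read 'b': q6→{q1, q4}; now {q1, q4}.
Read 'a': q1→∅, q4→{q2, q6}; now {q2, q6}.
Read 'a': q2→{q4}, q6→{q0, q3, q4}; now {q0, q3, q4}.
Read 'a': q0→{q6}, q3→{q3, q5}, q4→{q2, q6}; now {q2, q3, q5, q6}.
Read 'b': q2→{q6}, q3→∅, q5→{q0, q3, q6}, q6→{q1, q4}; now {q0, q1, q3, q4, q6}.
Read 'b': q0→{q0, q2}, q1→{q3, q4}, q3→∅, q4→{q0, q1, q2, q4}, q6→{q1, q4}; now {q0, q1, q2, q3, q4}.
The final set {q0, q1, q2, q3, q4} contains no accepting state.

No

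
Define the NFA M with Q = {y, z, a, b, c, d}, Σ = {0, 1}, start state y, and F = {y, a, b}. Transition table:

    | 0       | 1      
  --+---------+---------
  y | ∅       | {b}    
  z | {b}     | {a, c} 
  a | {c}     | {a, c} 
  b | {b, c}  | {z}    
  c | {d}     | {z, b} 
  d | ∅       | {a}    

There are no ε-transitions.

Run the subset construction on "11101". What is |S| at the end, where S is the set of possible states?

Start in {y}.
Read '1': y→{b}; now {b}.
Read '1': b→{z}; now {z}.
Read '1': z→{a, c}; now {a, c}.
Read '0': a→{c}, c→{d}; now {c, d}.
Read '1': c→{z, b}, d→{a}; now {z, a, b}.
That set has 3 states.

3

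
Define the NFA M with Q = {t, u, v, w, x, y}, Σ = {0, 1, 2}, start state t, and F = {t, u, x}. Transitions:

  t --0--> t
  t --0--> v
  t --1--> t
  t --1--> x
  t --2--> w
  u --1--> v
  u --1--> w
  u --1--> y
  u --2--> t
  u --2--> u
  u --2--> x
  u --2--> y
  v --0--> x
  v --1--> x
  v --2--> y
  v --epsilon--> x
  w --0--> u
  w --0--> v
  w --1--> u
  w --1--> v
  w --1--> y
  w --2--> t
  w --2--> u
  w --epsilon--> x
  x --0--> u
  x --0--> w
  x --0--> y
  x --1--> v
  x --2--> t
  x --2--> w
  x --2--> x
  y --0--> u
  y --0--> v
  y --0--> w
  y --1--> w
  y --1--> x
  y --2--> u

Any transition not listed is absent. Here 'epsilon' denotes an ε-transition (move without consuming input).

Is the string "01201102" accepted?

Yes

Start in {t}.
Read '0': {t} → {t, v, x}.
Read '1': {t, v, x} → {t, v, x}.
Read '2': {t, v, x} → {t, w, x, y}.
Read '0': {t, w, x, y} → {t, u, v, w, x, y}.
Read '1': {t, u, v, w, x, y} → {t, u, v, w, x, y}.
Read '1': {t, u, v, w, x, y} → {t, u, v, w, x, y}.
Read '0': {t, u, v, w, x, y} → {t, u, v, w, x, y}.
Read '2': {t, u, v, w, x, y} → {t, u, w, x, y}.
The final set {t, u, w, x, y} contains the accepting states t, u, x.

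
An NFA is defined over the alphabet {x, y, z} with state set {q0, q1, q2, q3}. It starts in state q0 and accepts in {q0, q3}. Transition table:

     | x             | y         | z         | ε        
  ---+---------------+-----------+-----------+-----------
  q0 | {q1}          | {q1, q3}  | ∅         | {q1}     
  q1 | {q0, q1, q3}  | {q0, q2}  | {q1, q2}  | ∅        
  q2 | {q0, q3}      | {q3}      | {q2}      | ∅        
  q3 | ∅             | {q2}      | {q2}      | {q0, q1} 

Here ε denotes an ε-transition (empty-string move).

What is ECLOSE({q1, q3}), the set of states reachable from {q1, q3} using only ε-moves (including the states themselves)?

{q0, q1, q3}

Begin with {q1, q3}.
ε-move q3 → q0; add q0.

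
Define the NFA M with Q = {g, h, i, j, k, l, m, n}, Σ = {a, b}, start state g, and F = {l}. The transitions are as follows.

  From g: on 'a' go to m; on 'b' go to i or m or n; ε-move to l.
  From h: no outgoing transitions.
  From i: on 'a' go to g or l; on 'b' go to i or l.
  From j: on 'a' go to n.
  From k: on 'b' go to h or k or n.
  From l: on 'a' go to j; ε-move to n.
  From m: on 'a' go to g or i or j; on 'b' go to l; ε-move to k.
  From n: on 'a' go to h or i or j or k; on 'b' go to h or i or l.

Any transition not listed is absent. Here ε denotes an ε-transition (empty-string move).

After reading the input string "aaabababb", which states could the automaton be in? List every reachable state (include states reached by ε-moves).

Start: ε-closure({g}) = {g, l, n}.
Read 'a': g→{m}, l→{j}, n→{h, i, j, k}; now {h, i, j, k, m}.
Read 'a': h→∅, i→{g, l}, j→{n}, k→∅, m→{g, i, j}; now {g, i, j, l, n}.
Read 'a': g→{m}, i→{g, l}, j→{n}, l→{j}, n→{h, i, j, k}; now {g, h, i, j, k, l, m, n}.
Read 'b': g→{i, m, n}, h→∅, i→{i, l}, j→∅, k→{h, k, n}, l→∅, m→{l}, n→{h, i, l}; now {h, i, k, l, m, n}.
Read 'a': h→∅, i→{g, l}, k→∅, l→{j}, m→{g, i, j}, n→{h, i, j, k}; union {g, h, i, j, k, l}; ε-closure = {g, h, i, j, k, l, n}.
Read 'b': g→{i, m, n}, h→∅, i→{i, l}, j→∅, k→{h, k, n}, l→∅, n→{h, i, l}; now {h, i, k, l, m, n}.
Read 'a': h→∅, i→{g, l}, k→∅, l→{j}, m→{g, i, j}, n→{h, i, j, k}; union {g, h, i, j, k, l}; ε-closure = {g, h, i, j, k, l, n}.
Read 'b': g→{i, m, n}, h→∅, i→{i, l}, j→∅, k→{h, k, n}, l→∅, n→{h, i, l}; now {h, i, k, l, m, n}.
Read 'b': h→∅, i→{i, l}, k→{h, k, n}, l→∅, m→{l}, n→{h, i, l}; now {h, i, k, l, n}.

{h, i, k, l, n}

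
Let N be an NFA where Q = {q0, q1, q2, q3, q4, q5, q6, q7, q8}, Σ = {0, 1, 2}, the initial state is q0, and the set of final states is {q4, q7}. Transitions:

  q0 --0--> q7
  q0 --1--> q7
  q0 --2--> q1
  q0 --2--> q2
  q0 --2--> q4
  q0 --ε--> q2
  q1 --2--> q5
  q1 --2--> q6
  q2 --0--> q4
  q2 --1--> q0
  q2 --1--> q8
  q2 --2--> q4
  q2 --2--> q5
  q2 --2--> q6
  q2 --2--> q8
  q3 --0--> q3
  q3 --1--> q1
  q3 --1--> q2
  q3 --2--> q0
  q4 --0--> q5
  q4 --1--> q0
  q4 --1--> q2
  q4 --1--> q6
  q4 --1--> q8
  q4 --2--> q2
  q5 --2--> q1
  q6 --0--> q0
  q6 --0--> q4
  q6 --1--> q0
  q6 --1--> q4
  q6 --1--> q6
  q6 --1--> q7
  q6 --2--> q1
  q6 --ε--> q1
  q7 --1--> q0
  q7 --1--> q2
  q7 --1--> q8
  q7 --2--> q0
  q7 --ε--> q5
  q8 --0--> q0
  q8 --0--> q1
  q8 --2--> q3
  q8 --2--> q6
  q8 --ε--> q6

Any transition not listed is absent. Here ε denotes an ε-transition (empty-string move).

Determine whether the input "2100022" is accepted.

No

Start: ε-closure({q0}) = {q0, q2}.
Read '2': q0→{q1, q2, q4}, q2→{q4, q5, q6, q8}; now {q1, q2, q4, q5, q6, q8}.
Read '1': q1→∅, q2→{q0, q8}, q4→{q0, q2, q6, q8}, q5→∅, q6→{q0, q4, q6, q7}, q8→∅; union {q0, q2, q4, q6, q7, q8}; ε-closure = {q0, q1, q2, q4, q5, q6, q7, q8}.
Read '0': q0→{q7}, q1→∅, q2→{q4}, q4→{q5}, q5→∅, q6→{q0, q4}, q7→∅, q8→{q0, q1}; union {q0, q1, q4, q5, q7}; ε-closure = {q0, q1, q2, q4, q5, q7}.
Read '0': q0→{q7}, q1→∅, q2→{q4}, q4→{q5}, q5→∅, q7→∅; now {q4, q5, q7}.
Read '0': q4→{q5}, q5→∅, q7→∅; now {q5}.
Read '2': q5→{q1}; now {q1}.
Read '2': q1→{q5, q6}; union {q5, q6}; ε-closure = {q1, q5, q6}.
The final set {q1, q5, q6} contains no accepting state.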